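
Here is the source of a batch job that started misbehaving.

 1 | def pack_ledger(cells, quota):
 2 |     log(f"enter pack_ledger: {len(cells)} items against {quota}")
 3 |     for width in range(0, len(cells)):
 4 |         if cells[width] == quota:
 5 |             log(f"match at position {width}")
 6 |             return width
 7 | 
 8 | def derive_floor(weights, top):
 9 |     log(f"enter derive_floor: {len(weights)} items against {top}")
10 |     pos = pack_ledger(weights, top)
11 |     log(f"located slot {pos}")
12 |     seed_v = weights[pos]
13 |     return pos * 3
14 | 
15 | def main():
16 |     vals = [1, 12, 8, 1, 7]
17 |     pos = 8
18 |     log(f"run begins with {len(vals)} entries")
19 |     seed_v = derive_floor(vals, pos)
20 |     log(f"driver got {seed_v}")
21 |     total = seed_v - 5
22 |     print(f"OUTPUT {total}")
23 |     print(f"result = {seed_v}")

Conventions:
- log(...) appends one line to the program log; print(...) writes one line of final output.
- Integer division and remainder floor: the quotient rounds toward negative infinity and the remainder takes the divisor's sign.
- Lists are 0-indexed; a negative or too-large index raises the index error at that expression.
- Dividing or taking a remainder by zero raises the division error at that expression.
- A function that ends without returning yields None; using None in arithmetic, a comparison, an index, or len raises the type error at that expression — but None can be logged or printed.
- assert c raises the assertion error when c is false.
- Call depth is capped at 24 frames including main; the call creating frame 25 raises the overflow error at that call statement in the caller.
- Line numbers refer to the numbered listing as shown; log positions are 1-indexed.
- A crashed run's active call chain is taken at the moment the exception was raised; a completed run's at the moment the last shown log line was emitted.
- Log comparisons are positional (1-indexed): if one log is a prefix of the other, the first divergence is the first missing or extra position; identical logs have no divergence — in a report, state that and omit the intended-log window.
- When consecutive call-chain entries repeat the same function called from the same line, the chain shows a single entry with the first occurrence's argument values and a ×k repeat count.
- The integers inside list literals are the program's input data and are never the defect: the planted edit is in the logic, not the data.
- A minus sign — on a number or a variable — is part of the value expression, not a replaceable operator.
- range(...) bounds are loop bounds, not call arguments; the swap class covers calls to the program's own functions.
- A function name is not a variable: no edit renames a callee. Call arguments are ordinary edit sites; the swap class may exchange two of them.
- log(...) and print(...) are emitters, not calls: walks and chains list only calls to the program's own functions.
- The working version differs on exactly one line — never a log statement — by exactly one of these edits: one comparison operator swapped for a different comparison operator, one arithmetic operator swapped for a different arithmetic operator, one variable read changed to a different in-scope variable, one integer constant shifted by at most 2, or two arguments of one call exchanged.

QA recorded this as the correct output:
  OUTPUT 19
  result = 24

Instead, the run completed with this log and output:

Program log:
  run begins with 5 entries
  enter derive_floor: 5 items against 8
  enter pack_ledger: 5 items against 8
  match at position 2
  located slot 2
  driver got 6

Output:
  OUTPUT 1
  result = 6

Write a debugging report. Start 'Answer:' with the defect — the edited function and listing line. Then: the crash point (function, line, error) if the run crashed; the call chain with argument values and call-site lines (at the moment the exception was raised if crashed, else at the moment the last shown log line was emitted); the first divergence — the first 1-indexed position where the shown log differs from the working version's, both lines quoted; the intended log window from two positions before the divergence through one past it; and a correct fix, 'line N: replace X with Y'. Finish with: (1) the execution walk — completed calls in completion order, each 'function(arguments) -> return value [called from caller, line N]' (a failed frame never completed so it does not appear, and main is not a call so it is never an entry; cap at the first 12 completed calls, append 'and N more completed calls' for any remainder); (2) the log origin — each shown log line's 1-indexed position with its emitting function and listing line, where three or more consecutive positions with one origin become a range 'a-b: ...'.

Answer: the defect is in derive_floor at line 13.
Key observation: The earliest visible damage is log position 6 — 'driver got 6' rather than the intended 'driver got 24'.
Call chain: main.
First divergence: position 6 — the shown line 'driver got 6' should read 'driver got 24'.
Intended log window:
  4: match at position 2
  5: located slot 2
  6: driver got 24
Execution walk:
  pack_ledger([1, 12, 8, 1, 7], 8) -> 2  [called from derive_floor, line 10]
  derive_floor([1, 12, 8, 1, 7], 8) -> 6  [called from main, line 19]
Log line origins:
  1: logged in main at line 18
  2: logged in derive_floor at line 9
  3: logged in pack_ledger at line 2
  4: logged in pack_ledger at line 5
  5: logged in derive_floor at line 11
  6: logged in main at line 20
A correct fix: line 13: replace `pos` with `seed_v`.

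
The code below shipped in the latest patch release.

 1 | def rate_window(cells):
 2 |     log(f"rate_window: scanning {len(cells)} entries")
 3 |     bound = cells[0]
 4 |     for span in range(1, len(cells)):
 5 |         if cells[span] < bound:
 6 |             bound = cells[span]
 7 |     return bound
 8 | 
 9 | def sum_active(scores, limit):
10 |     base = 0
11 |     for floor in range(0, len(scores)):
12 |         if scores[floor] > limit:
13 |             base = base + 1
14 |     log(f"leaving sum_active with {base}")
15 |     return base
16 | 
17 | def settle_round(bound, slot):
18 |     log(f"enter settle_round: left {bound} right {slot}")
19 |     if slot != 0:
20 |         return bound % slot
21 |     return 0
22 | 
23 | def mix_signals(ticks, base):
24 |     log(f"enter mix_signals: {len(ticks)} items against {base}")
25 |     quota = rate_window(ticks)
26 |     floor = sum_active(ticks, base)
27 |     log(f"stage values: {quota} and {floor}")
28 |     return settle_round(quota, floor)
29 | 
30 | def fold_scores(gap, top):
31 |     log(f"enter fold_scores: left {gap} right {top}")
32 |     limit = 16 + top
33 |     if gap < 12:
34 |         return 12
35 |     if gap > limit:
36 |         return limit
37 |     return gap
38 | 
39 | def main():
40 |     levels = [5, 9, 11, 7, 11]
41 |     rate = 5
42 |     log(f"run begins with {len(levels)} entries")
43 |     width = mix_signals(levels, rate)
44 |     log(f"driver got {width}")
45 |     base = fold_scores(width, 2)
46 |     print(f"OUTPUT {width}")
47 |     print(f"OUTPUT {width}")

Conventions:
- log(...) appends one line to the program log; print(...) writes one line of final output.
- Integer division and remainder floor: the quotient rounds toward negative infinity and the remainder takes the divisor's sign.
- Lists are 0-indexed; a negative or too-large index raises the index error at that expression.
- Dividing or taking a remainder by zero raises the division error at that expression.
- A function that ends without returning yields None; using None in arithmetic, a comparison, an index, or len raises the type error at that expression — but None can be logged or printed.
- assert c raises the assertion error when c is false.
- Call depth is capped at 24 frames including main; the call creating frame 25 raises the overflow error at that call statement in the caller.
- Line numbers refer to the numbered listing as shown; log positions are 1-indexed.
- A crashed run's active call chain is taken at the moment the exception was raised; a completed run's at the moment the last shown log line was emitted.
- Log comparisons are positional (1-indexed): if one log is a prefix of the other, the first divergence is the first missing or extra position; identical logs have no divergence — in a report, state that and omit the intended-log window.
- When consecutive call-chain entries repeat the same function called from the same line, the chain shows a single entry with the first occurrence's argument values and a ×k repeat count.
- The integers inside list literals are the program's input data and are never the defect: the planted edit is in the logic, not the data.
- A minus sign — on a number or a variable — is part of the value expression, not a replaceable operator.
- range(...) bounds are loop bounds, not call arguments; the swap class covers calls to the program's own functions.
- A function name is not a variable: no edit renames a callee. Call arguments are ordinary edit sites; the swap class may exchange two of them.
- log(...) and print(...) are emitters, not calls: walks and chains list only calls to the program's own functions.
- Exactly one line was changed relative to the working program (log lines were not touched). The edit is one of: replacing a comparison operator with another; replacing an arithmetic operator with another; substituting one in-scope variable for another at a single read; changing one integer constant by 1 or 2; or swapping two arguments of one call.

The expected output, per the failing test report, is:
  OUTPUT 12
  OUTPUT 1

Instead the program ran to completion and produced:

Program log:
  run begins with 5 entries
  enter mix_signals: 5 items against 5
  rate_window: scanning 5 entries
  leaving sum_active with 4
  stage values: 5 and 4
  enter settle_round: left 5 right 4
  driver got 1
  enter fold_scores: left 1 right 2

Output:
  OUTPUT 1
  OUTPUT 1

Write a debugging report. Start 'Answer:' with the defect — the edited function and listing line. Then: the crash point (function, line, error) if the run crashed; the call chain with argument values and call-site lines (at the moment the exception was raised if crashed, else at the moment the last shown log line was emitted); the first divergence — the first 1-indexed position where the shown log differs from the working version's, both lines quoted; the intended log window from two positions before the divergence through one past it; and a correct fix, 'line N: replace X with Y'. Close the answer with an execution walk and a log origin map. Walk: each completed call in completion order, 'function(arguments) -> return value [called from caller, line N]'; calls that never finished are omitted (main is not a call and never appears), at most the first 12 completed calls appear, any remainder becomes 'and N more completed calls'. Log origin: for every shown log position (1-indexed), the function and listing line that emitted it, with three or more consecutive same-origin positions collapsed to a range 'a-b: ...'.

Answer: the defect is in main at line 46.
Key observation: Nothing in the log betrays the bug — only the output does.
Call chain: main -> fold_scores(1, 2) (called at line 45).
First divergence: none; the two logs match at every position.
Execution walk:
  rate_window([5, 9, 11, 7, 11]) -> 5  [called from mix_signals, line 25]
  sum_active([5, 9, 11, 7, 11], 5) -> 4  [called from mix_signals, line 26]
  settle_round(5, 4) -> 1  [called from mix_signals, line 28]
  mix_signals([5, 9, 11, 7, 11], 5) -> 1  [called from main, line 43]
  fold_scores(1, 2) -> 12  [called from main, line 45]
Log origins:
  1: emitted by main (line 42)
  2: emitted by mix_signals (line 24)
  3: emitted by rate_window (line 2)
  4: emitted by sum_active (line 14)
  5: emitted by mix_signals (line 27)
  6: emitted by settle_round (line 18)
  7: emitted by main (line 44)
  8: emitted by fold_scores (line 31)
A correct fix: line 46: replace `width` with `base`.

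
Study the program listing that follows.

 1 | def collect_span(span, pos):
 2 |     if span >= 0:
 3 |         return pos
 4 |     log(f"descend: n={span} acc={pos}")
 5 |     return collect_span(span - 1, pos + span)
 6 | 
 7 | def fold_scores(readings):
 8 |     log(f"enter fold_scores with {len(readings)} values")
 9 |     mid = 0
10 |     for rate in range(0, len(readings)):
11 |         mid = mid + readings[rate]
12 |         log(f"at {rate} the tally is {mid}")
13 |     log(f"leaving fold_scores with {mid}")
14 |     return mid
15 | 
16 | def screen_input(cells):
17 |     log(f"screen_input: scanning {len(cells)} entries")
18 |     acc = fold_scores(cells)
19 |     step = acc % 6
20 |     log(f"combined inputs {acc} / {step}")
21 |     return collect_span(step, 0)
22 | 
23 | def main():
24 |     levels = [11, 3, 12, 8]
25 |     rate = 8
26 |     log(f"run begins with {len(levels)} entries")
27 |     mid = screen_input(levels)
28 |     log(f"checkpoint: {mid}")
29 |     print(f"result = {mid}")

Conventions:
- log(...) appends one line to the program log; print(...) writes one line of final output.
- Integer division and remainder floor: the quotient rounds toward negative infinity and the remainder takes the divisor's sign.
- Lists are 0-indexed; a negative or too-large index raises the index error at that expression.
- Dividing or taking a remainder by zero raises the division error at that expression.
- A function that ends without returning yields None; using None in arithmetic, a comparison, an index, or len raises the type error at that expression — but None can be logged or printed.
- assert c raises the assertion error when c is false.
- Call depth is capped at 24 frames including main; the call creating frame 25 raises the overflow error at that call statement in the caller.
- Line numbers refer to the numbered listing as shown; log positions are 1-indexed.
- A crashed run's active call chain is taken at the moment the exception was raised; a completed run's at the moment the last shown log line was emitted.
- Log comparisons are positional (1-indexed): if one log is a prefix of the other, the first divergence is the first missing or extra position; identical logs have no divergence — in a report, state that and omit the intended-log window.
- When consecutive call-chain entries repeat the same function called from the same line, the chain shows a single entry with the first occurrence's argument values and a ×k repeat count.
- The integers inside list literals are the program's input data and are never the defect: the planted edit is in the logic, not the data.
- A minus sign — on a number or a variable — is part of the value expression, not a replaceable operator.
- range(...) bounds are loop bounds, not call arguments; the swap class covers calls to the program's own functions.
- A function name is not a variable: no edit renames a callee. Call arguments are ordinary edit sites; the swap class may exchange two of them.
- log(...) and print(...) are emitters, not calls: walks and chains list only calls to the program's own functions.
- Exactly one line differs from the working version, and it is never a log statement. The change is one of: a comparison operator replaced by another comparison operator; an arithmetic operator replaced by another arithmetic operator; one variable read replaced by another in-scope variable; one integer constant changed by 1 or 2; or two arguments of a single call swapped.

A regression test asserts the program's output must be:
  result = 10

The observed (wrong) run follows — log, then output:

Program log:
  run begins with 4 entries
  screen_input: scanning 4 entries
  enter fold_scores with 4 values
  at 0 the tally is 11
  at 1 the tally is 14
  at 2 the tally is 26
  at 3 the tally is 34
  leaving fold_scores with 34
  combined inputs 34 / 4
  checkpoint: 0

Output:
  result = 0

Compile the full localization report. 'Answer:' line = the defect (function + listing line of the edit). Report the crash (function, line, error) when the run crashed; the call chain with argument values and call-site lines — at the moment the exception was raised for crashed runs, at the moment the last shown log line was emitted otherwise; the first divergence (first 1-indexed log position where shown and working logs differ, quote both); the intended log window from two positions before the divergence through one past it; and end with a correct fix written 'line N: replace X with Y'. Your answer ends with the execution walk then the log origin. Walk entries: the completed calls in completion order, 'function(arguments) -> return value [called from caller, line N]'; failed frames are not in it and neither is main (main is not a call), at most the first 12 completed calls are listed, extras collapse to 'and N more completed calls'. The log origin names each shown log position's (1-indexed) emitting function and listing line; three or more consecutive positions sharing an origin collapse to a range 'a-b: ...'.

Answer: the defect is in collect_span at line 2.
Key observation: At log position 10 the runs split — shown 'checkpoint: 0', but the working version logs 'descend: n=4 acc=0'.
Call chain: main.
First divergence: at position 10 the run shows 'checkpoint: 0' where the working version logs 'descend: n=4 acc=0'.
Intended log window:
  8: leaving fold_scores with 34
  9: combined inputs 34 / 4
  10: descend: n=4 acc=0
  11: descend: n=3 acc=4
Execution walk:
  fold_scores([11, 3, 12, 8]) -> 34  [called from screen_input, line 18]
  collect_span(4, 0) -> 0  [called from screen_input, line 21]
  screen_input([11, 3, 12, 8]) -> 0  [called from main, line 27]
Log line origins:
  1: emitted by main (line 26)
  2: emitted by screen_input (line 17)
  3: emitted by fold_scores (line 8)
  4-7: emitted by fold_scores (line 12)
  8: emitted by fold_scores (line 13)
  9: emitted by screen_input (line 20)
  10: emitted by main (line 28)
A correct fix: line 2: replace `>=` with `<=`.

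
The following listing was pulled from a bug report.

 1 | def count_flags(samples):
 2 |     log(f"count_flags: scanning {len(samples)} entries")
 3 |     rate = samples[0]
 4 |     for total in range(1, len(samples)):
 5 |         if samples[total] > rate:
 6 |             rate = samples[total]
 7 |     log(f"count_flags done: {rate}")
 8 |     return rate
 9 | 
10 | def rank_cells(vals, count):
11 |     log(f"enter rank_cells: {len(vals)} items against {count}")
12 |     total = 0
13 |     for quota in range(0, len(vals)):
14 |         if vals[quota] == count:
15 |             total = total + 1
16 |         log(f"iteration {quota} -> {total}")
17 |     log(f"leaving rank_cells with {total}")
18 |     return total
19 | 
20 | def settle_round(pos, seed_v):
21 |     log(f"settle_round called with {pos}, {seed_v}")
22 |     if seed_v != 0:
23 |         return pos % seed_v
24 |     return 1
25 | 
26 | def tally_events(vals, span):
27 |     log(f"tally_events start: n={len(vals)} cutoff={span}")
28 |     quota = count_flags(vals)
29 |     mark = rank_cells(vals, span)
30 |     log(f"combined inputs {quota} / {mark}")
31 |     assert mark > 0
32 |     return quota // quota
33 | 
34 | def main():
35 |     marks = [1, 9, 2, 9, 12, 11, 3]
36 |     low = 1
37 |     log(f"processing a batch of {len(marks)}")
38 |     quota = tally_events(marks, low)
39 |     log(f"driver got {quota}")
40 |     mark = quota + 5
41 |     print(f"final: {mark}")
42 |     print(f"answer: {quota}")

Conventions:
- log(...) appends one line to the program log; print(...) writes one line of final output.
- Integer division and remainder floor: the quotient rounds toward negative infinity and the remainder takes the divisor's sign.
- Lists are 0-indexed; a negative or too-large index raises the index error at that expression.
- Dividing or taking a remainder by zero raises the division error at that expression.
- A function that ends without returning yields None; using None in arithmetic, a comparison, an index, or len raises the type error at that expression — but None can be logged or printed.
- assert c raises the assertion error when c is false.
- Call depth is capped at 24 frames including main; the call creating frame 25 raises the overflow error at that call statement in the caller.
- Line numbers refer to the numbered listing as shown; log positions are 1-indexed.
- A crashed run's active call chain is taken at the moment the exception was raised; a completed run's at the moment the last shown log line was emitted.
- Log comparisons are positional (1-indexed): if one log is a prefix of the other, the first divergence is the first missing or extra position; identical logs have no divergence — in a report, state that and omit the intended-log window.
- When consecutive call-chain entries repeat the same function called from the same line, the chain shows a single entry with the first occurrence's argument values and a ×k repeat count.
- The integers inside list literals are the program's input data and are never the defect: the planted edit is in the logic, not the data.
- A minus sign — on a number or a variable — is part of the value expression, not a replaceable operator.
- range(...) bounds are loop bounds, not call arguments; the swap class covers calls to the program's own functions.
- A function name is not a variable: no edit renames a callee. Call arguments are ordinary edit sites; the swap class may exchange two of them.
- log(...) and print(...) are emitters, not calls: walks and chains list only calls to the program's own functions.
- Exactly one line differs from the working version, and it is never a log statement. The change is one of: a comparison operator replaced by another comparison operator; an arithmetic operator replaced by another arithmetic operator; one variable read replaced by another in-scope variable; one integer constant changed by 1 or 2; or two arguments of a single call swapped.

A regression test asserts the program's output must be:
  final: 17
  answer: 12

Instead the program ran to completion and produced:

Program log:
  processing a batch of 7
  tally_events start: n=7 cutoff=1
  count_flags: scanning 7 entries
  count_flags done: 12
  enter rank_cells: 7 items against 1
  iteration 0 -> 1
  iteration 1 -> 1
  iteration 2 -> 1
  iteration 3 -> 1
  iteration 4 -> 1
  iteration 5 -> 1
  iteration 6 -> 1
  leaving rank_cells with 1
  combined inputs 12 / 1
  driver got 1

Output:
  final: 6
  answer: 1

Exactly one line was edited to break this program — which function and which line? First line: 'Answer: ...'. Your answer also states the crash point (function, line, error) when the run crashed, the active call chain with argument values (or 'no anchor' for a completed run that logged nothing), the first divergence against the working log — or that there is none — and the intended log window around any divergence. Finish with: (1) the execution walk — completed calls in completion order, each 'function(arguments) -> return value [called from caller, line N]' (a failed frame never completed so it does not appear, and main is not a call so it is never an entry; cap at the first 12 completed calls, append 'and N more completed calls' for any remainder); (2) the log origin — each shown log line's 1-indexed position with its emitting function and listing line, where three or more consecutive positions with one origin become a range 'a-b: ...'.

Answer: the defect is in tally_events at line 32.
Core observation: Position 15 is the first bad log line: 'driver got 1' should read 'driver got 12'.
Call chain: main.
First divergence: position 15 — shown 'driver got 1', intended 'driver got 12'.
Intended log window:
  13: leaving rank_cells with 1
  14: combined inputs 12 / 1
  15: driver got 12
Execution walk:
  count_flags([1, 9, 2, 9, 12, 11, 3]) -> 12  [called from tally_events, line 28]
  rank_cells([1, 9, 2, 9, 12, 11, 3], 1) -> 1  [called from tally_events, line 29]
  tally_events([1, 9, 2, 9, 12, 11, 3], 1) -> 1  [called from main, line 38]
Log line origins:
  1: emitted by main (line 37)
  2: emitted by tally_events (line 27)
  3: emitted by count_flags (line 2)
  4: emitted by count_flags (line 7)
  5: emitted by rank_cells (line 11)
  6-12: emitted by rank_cells (line 16)
  13: emitted by rank_cells (line 17)
  14: emitted by tally_events (line 30)
  15: emitted by main (line 39)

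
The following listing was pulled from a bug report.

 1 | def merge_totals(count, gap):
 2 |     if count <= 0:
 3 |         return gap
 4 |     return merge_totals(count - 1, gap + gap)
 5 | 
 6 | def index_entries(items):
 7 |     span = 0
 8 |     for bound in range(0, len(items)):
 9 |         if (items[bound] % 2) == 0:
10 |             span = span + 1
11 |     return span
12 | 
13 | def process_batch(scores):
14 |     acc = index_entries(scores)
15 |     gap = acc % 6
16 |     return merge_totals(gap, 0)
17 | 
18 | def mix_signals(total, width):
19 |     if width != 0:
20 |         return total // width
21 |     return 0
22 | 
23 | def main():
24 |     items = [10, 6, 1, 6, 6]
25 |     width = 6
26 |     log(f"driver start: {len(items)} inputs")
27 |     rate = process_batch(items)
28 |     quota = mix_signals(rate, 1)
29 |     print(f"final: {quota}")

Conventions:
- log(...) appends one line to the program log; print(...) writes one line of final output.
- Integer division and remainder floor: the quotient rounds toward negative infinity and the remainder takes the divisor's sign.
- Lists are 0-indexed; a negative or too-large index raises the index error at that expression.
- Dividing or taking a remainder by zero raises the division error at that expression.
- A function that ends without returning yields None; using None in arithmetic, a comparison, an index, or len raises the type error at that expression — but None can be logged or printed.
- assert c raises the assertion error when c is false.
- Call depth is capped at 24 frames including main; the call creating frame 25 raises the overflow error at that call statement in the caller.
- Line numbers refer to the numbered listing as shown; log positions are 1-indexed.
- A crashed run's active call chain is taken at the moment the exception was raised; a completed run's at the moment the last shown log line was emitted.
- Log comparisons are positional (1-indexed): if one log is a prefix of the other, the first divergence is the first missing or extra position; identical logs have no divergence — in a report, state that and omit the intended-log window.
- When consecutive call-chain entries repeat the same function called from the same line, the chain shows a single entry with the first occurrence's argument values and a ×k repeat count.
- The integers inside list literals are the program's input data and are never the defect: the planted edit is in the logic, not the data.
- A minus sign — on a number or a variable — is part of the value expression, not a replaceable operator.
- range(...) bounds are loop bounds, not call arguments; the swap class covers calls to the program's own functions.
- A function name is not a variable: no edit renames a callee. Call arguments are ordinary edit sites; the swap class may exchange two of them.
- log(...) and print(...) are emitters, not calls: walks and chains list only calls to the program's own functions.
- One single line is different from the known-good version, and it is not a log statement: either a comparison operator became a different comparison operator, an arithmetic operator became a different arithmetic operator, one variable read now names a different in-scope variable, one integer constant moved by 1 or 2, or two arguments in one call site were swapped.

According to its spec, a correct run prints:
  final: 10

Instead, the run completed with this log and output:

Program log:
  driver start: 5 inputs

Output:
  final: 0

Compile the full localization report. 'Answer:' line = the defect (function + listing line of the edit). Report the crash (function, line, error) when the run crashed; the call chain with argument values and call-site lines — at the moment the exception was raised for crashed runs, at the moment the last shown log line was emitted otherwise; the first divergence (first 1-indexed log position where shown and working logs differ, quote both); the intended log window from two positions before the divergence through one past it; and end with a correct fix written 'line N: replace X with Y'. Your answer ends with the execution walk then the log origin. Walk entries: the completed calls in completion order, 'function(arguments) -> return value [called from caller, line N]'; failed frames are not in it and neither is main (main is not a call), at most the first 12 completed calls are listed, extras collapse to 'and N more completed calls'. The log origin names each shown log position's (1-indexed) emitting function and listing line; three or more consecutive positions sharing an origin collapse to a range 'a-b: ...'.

Answer: the defect is in merge_totals at line 4.
Key observation: Nothing in the log betrays the bug — only the output does.
Call chain: main.
First divergence: none (the log streams are identical).
Execution walk:
  index_entries([10, 6, 1, 6, 6]) -> 4  [called from process_batch, line 14]
  merge_totals(0, 0) -> 0  [called from merge_totals, line 4]
  merge_totals(1, 0) -> 0  [called from merge_totals, line 4]
  merge_totals(2, 0) -> 0  [called from merge_totals, line 4]
  merge_totals(3, 0) -> 0  [called from merge_totals, line 4]
  merge_totals(4, 0) -> 0  [called from process_batch, line 16]
  process_batch([10, 6, 1, 6, 6]) -> 0  [called from main, line 27]
  mix_signals(0, 1) -> 0  [called from main, line 28]
Origin of each log line:
  1: logged in main at line 26
A correct fix: line 4: replace `gap + gap` with `gap + count`.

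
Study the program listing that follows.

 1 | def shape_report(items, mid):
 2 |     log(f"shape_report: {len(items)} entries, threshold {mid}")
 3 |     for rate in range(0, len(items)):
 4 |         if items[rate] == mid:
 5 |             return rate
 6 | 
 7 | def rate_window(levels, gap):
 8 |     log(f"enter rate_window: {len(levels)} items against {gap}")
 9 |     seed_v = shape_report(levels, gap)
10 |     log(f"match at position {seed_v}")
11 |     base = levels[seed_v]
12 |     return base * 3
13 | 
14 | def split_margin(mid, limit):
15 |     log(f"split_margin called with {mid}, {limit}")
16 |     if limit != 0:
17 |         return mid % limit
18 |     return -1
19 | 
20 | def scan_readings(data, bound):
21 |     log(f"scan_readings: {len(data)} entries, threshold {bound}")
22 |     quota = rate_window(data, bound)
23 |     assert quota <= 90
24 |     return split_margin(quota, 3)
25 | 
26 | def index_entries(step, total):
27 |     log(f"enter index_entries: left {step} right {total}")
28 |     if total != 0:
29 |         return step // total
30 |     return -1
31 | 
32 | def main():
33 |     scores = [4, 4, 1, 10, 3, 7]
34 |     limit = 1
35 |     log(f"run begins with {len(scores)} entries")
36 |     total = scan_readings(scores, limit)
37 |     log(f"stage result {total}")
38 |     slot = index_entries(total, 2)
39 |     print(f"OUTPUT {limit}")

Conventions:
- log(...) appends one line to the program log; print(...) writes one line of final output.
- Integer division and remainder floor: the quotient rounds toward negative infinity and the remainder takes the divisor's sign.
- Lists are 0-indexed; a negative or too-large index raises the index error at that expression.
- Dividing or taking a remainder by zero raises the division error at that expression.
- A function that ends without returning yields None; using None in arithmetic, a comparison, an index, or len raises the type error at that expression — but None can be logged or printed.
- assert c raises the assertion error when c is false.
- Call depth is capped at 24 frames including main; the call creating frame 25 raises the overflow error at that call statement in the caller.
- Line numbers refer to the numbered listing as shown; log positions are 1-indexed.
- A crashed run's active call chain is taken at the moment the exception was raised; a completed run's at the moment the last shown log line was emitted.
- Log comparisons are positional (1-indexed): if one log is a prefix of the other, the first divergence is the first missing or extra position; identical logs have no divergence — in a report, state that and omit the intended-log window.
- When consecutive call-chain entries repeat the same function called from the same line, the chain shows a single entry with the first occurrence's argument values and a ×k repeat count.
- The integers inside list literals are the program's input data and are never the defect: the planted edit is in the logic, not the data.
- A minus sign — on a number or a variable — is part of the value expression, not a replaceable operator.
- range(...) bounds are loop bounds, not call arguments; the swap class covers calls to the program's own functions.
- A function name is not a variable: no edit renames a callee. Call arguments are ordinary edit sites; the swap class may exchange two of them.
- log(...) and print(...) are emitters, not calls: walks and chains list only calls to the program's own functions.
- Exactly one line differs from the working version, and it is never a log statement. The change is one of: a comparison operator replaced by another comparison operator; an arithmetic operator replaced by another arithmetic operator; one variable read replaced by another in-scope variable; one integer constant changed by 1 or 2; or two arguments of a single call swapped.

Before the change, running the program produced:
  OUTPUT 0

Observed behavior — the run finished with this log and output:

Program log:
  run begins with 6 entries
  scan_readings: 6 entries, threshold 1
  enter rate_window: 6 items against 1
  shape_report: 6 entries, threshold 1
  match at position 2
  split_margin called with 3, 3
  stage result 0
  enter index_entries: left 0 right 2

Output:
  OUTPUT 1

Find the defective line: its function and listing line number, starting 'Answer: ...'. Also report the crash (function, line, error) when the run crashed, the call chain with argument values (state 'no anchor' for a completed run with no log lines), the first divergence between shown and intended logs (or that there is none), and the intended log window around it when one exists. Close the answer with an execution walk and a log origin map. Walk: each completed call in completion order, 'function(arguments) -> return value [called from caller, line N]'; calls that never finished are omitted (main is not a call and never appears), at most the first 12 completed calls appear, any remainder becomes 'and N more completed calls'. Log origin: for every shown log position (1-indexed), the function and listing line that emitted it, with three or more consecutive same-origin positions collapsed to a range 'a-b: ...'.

Answer: the defect is in main at line 39.
Key observation: The logs agree in full; only the final output differs.
Call chain: main -> index_entries(0, 2) (called at line 38).
First divergence: none (the log streams are identical).
Execution walk:
  shape_report([4, 4, 1, 10, 3, 7], 1) -> 2  [called from rate_window, line 9]
  rate_window([4, 4, 1, 10, 3, 7], 1) -> 3  [called from scan_readings, line 22]
  split_margin(3, 3) -> 0  [called from scan_readings, line 24]
  scan_readings([4, 4, 1, 10, 3, 7], 1) -> 0  [called from main, line 36]
  index_entries(0, 2) -> 0  [called from main, line 38]
Log origin:
  1: emitted by main (line 35)
  2: emitted by scan_readings (line 21)
  3: emitted by rate_window (line 8)
  4: emitted by shape_report (line 2)
  5: emitted by rate_window (line 10)
  6: emitted by split_margin (line 15)
  7: emitted by main (line 37)
  8: emitted by index_entries (line 27)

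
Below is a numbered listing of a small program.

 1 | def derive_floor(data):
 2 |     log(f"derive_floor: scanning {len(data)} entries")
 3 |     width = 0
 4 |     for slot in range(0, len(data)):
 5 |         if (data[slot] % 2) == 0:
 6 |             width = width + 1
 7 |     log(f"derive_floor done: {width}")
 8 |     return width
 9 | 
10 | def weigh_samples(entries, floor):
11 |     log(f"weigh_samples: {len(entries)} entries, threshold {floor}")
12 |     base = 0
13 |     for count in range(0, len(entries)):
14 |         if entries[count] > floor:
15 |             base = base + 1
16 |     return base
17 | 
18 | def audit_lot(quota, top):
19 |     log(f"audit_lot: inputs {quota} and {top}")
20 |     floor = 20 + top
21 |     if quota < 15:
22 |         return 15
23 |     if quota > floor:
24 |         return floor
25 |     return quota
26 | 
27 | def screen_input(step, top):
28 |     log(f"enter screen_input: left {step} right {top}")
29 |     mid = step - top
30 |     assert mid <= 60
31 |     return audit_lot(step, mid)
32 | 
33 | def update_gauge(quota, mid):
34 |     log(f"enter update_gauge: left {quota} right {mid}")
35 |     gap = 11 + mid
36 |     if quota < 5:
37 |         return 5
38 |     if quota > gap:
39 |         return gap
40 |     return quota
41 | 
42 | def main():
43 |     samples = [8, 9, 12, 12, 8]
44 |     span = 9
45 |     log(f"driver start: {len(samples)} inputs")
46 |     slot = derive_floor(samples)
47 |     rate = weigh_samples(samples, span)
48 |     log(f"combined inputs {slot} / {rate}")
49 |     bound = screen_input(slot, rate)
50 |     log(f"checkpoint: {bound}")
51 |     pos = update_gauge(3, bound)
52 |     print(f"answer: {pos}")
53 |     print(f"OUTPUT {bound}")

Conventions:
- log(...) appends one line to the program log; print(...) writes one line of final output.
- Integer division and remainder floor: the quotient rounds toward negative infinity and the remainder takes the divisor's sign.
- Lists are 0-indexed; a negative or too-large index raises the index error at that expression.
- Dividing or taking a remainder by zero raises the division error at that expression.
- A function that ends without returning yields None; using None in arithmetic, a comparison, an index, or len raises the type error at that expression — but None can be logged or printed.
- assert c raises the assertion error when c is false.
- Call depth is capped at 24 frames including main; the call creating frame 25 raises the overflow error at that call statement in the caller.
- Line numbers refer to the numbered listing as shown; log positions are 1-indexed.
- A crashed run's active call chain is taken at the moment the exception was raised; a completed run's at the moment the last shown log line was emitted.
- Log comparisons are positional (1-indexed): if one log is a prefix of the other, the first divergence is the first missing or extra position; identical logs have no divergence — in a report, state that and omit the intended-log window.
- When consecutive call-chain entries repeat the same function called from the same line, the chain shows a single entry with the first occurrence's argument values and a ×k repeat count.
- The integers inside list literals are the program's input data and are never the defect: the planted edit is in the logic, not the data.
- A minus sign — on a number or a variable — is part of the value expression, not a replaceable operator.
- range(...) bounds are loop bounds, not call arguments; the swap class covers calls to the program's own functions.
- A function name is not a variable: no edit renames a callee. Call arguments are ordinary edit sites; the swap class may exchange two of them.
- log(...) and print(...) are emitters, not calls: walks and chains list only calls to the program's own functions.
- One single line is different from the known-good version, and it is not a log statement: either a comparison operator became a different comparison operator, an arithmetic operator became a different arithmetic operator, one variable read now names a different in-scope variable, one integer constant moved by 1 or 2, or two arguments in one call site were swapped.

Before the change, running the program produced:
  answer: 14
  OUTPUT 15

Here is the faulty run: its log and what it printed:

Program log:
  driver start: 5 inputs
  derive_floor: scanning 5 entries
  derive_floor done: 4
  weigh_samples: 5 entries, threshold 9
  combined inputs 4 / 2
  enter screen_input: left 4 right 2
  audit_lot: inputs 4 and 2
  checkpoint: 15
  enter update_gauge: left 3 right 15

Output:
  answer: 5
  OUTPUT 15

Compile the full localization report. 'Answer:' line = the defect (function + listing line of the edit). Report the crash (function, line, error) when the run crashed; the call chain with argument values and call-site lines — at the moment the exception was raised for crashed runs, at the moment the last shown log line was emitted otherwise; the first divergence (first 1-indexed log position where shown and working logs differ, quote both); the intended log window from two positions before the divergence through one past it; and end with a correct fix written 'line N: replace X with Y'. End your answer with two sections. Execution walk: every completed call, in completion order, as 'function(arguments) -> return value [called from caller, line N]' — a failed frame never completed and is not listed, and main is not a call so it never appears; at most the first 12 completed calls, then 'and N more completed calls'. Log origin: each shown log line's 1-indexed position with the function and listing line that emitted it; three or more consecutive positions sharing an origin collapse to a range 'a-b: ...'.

Answer: the defect is in main at line 51.
The tell: The earliest visible damage is log position 9 — 'enter update_gauge: left 3 right 15' rather than the intended 'enter update_gauge: left 15 right 3'.
Call chain: main -> update_gauge(3, 15) (called at line 51).
First divergence: at position 9 the run shows 'enter update_gauge: left 3 right 15' where the working version logs 'enter update_gauge: left 15 right 3'.
Intended log window:
  7: audit_lot: inputs 4 and 2
  8: checkpoint: 15
  9: enter update_gauge: left 15 right 3
Execution walk:
  derive_floor([8, 9, 12, 12, 8]) -> 4  [called from main, line 46]
  weigh_samples([8, 9, 12, 12, 8], 9) -> 2  [called from main, line 47]
  audit_lot(4, 2) -> 15  [called from screen_input, line 31]
  screen_input(4, 2) -> 15  [called from main, line 49]
  update_gauge(3, 15) -> 5  [called from main, line 51]
Log origin:
  1: from main, line 45
  2: from derive_floor, line 2
  3: from derive_floor, line 7
  4: from weigh_samples, line 11
  5: from main, line 48
  6: from screen_input, line 28
  7: from audit_lot, line 19
  8: from main, line 50
  9: from update_gauge, line 34
A correct fix: line 51: replace `update_gauge(3, bound)` with `update_gauge(bound, 3)`.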